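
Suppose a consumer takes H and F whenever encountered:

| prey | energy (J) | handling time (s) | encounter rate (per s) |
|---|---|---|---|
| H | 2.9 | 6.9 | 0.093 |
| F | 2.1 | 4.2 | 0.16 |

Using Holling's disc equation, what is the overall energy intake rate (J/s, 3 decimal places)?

0.262 J/s

Energy encountered per unit search time: 0.093×2.9 + 0.16×2.1 = 0.6057 J/s.
Handling time per unit search time: 0.093×6.9 + 0.16×4.2 = 1.314.
Rate = 0.6057/(1 + 1.314) = 0.2618 J/s.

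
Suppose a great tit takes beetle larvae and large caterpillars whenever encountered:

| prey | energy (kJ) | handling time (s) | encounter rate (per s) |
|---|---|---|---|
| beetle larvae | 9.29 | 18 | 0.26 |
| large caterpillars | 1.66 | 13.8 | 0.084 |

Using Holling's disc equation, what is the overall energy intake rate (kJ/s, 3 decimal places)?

R = (0.26×9.29 + 0.084×1.66) / (1 + 0.26×18 + 0.084×13.8) = 2.555/6.839 = 0.3736 kJ/s.

0.374 kJ/s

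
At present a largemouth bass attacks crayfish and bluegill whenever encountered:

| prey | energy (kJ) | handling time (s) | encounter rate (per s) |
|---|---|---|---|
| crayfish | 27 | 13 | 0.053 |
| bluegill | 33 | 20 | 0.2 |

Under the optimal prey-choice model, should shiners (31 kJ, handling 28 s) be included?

No

Intake rate on the current diet: R = (0.053×27 + 0.2×33) / (1 + 0.053×13 + 0.2×20) = 8.031/5.689 = 1.412 kJ/s.
Profitability of shiners: 31/28 = 1.107 kJ/s.
1.107 < 1.412, so adding shiners would lower the average — exclude it.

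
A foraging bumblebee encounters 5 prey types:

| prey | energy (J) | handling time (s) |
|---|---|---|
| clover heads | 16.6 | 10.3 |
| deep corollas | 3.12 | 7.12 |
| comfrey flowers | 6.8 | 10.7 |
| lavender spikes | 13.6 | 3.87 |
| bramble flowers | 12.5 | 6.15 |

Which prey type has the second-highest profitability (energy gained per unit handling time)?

In descending order of E/h:
lavender spikes: 13.6/3.87 = 3.51 J/s
bramble flowers: 12.5/6.15 = 2.03 J/s
clover heads: 16.6/10.3 = 1.61 J/s
comfrey flowers: 6.8/10.7 = 0.636 J/s
deep corollas: 3.12/7.12 = 0.438 J/s

bramble flowers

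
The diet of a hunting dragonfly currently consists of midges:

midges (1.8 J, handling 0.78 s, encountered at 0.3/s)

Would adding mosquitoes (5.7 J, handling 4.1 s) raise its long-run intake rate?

Yes

Current rate: (0.3×1.8)/(1 + 0.3×0.78) = 0.4376 J/s.
mosquitoes: E/h = 5.7/4.1 = 1.39 J/s.
Since 1.39 > R, including mosquitoes increases the long-run rate.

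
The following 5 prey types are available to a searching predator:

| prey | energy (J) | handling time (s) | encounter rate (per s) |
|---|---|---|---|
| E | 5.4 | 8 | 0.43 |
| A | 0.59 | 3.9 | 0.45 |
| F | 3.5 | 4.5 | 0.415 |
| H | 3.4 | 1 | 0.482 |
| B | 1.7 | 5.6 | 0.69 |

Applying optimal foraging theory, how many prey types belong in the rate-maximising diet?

E/h in descending order: H 3.4, F 0.778, E 0.675, B 0.304, A 0.151 J/s. The optimal diet is the largest prefix of this list for which every included type satisfies E_i/h_i > R on the types above it.
Rate on top 1: 1.106. F: 0.778 < 1.106 → exclude; stop.
Optimal diet: H — 1 of 5 types.

1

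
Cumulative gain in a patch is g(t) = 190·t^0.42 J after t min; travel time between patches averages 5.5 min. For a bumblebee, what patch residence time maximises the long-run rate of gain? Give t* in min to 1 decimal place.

By the marginal value theorem, leave when the instantaneous gain rate g'(t) equals the habitat-wide average g(t)/(T + t).
g'(t) = 0.42·190·t^-0.58. Setting 0.42·190·t^-0.58 = 190·t^0.42/(5.5+t) gives 0.42(5.5+t) = t, so 0.58·t = 0.42×5.5.
t* = 0.42×5.5/0.58 = 3.983 min.

4.0 min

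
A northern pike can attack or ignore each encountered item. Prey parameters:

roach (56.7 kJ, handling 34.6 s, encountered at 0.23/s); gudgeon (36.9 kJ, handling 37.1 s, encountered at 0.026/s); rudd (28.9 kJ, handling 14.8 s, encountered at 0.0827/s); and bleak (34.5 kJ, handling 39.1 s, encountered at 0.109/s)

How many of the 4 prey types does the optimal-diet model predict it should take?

2

E/h in descending order: rudd 1.95, roach 1.64, gudgeon 0.995, bleak 0.882 kJ/s. The optimal diet is the largest prefix of this list for which every included type satisfies E_i/h_i > R on the types above it.
Rate on top 1: 1.075. roach: 1.64 > 1.075 → include.
Rate on top 2: 1.516. gudgeon: 0.995 < 1.516 → exclude; stop.
Optimal diet: rudd, roach — 2 of 4 types.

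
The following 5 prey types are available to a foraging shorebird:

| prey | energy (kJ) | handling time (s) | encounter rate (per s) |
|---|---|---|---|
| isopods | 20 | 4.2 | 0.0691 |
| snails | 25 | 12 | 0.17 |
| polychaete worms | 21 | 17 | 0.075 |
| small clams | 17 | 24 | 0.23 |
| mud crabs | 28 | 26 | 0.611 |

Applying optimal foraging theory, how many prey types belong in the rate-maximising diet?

Profitabilities (E/h, kJ/s): isopods 4.76, snails 2.08, polychaete worms 1.24, mud crabs 1.08, small clams 0.708. Add prey in this order while the next type's profitability exceeds the intake rate on those already taken.
Rate on top 1: 1.071. snails: 2.08 > 1.071 → include.
Rate on top 2: 1.691. polychaete worms: 1.24 < 1.691 → exclude; stop.
Optimal diet: isopods, snails — 2 of 5 types.

2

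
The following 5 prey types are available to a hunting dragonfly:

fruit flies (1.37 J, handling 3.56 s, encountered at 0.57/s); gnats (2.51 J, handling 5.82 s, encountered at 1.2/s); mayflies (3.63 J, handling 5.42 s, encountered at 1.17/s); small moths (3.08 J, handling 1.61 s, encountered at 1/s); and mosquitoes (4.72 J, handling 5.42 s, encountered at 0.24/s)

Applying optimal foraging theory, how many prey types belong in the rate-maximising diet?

1

Rank by E/h (J/s): small moths 1.91, mosquitoes 0.871, mayflies 0.67, gnats 0.431, fruit flies 0.385. Include each in turn until the next type's E/h falls below the running intake rate.
Rate on top 1: 1.18. mosquitoes: 0.871 < 1.18 → exclude; stop.
Optimal diet: small moths — 1 of 5 types.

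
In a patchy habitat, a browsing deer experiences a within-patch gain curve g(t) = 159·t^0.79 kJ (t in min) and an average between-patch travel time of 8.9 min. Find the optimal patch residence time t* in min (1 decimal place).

By the marginal value theorem, leave when the instantaneous gain rate g'(t) equals the habitat-wide average g(t)/(T + t).
g'(t) = 0.79·159·t^-0.21. Setting 0.79·159·t^-0.21 = 159·t^0.79/(8.9+t) gives 0.79(8.9+t) = t, so 0.21·t = 0.79×8.9.
t* = 0.79×8.9/0.21 = 33.48 min.

33.5 min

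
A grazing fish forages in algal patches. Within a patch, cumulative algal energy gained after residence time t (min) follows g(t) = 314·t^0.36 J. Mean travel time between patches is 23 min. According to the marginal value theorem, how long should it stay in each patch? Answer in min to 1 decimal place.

By the marginal value theorem, leave when the instantaneous gain rate g'(t) equals the habitat-wide average g(t)/(T + t).
g'(t) = 0.36·314·t^-0.64. Setting 0.36·314·t^-0.64 = 314·t^0.36/(23+t) gives 0.36(23+t) = t, so 0.64·t = 0.36×23.
t* = 0.36×23/0.64 = 12.94 min.

12.9 min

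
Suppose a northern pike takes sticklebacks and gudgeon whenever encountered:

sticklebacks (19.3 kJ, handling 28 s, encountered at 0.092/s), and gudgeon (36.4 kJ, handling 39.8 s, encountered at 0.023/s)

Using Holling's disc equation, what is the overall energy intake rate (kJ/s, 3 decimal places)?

R = Σλ_iE_i / (1 + Σλ_ih_i)
Numerator: 0.092×19.3 + 0.023×36.4 = 2.613
Denominator: 1 + 0.092×28 + 0.023×39.8 = 4.491
R = 2.613/4.491 = 0.5817 kJ/s

0.582 kJ/s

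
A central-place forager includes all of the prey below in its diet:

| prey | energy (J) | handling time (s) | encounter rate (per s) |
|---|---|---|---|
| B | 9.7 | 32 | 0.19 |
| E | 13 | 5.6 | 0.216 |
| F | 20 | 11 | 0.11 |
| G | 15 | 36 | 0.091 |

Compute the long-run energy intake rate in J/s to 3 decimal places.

0.643 J/s

R = (0.19×9.7 + 0.216×13 + 0.11×20 + 0.091×15) / (1 + 0.19×32 + 0.216×5.6 + 0.11×11 + 0.091×36) = 8.216/12.78 = 0.6431 J/s.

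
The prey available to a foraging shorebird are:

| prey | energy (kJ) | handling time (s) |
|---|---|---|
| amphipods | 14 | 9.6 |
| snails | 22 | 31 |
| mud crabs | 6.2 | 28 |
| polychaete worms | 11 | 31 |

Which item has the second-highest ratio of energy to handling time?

snails

Profitability E/h (kJ/s): amphipods = 14/9.6 = 1.46, snails = 22/31 = 0.71, mud crabs = 6.2/28 = 0.221, polychaete worms = 11/31 = 0.355.
Ranked: amphipods > snails > polychaete worms > mud crabs.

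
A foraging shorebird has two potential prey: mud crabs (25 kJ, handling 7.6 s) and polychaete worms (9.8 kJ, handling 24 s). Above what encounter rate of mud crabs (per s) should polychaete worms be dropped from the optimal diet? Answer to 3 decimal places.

0.019 per s

At the threshold, the rate on mud crabs alone equals the profitability of polychaete worms: λ·25/(1 + λ·7.6) = 9.8/24 = 0.4083.
Rearranging, λ(25 − 0.4083×7.6) = 0.4083, so λ = 0.4083/21.9 = 0.01865 per s.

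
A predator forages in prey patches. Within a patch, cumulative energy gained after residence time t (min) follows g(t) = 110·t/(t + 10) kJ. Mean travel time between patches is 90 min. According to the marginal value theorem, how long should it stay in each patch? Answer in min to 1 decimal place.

30.0 min

By the marginal value theorem, leave when the instantaneous gain rate g'(t) equals the habitat-wide average g(t)/(T + t).
g'(t) = 110·10/(t + 10)². Setting 110·10/(t+10)² = 110t/[(t+10)(90+t)] gives 10(90+t) = t(t+10), so t² = 10×90 = 900.
t* = √900 = 30 min.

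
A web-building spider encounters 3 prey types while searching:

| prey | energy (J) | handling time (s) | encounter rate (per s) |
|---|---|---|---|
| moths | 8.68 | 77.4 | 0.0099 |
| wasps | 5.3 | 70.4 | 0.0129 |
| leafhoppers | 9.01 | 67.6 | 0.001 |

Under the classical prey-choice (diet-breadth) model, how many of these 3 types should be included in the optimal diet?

Profitabilities (E/h, J/s): leafhoppers 0.133, moths 0.112, wasps 0.0753. Add prey in this order while the next type's profitability exceeds the intake rate on those already taken.
Rate on top 1: 0.008439. moths: 0.112 > 0.008439 → include.
Rate on top 2: 0.05177. wasps: 0.0753 > 0.05177 → include.
Optimal diet: leafhoppers, moths, wasps — 3 of 3 types.

3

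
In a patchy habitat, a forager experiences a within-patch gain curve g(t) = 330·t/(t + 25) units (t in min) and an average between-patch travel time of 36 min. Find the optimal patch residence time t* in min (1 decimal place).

30.0 min

Maximise g(t)/(T+t): set derivative to zero → g'(t)(T+t) = g(t).
g'(t) = 330·25/(t + 25)². Setting 330·25/(t+25)² = 330t/[(t+25)(36+t)] gives 25(36+t) = t(t+25), so t² = 25×36 = 900.
t* = √900 = 30 min.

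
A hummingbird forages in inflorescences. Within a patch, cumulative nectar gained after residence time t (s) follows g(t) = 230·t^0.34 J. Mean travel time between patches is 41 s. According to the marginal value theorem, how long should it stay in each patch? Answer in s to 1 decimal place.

Maximise g(t)/(T+t): set derivative to zero → g'(t)(T+t) = g(t).
g'(t) = 0.34·230·t^-0.66. Setting 0.34·230·t^-0.66 = 230·t^0.34/(41+t) gives 0.34(41+t) = t, so 0.66·t = 0.34×41.
t* = 0.34×41/0.66 = 21.12 s.

21.1 s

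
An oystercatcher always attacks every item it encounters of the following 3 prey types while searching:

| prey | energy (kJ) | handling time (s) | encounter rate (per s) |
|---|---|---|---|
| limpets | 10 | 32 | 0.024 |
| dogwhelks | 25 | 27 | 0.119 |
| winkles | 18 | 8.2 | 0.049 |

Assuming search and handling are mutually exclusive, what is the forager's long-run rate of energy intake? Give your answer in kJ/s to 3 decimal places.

0.761 kJ/s

Energy encountered per unit search time: 0.024×10 + 0.119×25 + 0.049×18 = 4.097 kJ/s.
Handling time per unit search time: 0.024×32 + 0.119×27 + 0.049×8.2 = 4.383.
Rate = 4.097/(1 + 4.383) = 0.7611 kJ/s.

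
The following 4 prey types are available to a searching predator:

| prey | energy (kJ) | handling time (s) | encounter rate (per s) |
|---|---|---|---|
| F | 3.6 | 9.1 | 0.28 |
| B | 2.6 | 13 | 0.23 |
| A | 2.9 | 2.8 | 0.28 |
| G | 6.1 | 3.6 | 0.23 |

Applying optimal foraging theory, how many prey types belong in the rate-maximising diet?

2

Rank by E/h (kJ/s): G 1.69, A 1.04, F 0.396, B 0.2. Include each in turn until the next type's E/h falls below the running intake rate.
Rate on top 1: 0.7675. A: 1.04 > 0.7675 → include.
Rate on top 2: 0.848. F: 0.396 < 0.848 → exclude; stop.
Optimal diet: G, A — 2 of 4 types.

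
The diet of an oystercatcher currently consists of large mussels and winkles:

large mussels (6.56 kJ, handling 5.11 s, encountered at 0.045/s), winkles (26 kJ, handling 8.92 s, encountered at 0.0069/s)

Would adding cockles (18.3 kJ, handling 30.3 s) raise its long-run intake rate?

Intake rate on the current diet: R = (0.045×6.56 + 0.0069×26) / (1 + 0.045×5.11 + 0.0069×8.92) = 0.4746/1.291 = 0.3675 kJ/s.
Profitability of cockles: 18.3/30.3 = 0.604 kJ/s.
0.604 > 0.3675, so adding cockles raises the average — include it.

Yes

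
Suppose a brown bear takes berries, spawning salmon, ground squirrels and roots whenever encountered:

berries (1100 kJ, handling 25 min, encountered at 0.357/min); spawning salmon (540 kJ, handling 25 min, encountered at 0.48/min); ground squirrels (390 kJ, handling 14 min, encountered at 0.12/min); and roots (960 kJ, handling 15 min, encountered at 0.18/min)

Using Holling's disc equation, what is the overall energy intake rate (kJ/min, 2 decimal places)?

R = (0.357×1100 + 0.48×540 + 0.12×390 + 0.18×960) / (1 + 0.357×25 + 0.48×25 + 0.12×14 + 0.18×15) = 871.5/26.3 = 33.13 kJ/min.

33.13 kJ/min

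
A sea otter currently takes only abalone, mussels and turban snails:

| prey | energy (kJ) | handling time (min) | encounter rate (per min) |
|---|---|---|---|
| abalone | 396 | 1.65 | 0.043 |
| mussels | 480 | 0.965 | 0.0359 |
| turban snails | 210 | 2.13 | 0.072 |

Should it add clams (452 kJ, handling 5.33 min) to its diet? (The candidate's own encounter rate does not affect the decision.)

Yes

On abalone, mussels and turban snails alone, R = ΣλE/(1+Σλh) = 49.38/1.259 = 39.22 kJ/min.
clams: E/h = 452/5.33 = 84.8 kJ/min.
Since 84.8 > R, including clams increases the long-run rate.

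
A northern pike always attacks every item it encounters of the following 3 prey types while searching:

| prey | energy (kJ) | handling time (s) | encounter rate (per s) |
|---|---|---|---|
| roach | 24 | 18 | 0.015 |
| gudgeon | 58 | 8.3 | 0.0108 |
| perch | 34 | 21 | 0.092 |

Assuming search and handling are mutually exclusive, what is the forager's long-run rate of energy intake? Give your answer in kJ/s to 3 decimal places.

R = Σλ_iE_i / (1 + Σλ_ih_i)
Numerator: 0.015×24 + 0.0108×58 + 0.092×34 = 4.114
Denominator: 1 + 0.015×18 + 0.0108×8.3 + 0.092×21 = 3.292
R = 4.114/3.292 = 1.25 kJ/s

1.250 kJ/s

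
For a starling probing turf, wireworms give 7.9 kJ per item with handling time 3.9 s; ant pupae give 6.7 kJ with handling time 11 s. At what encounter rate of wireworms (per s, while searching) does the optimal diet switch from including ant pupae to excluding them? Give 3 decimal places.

The zero-one rule: include ant pupae iff E₂/h₂ > λE₁/(1+λh₁). Equality gives the switch point.
λE₁h₂ = E₂ + λE₂h₁ ⇒ λ = E₂/(E₁h₂ − E₂h₁) = 6.7/(86.9 − 26.13) = 0.1103 per s.

0.110 per s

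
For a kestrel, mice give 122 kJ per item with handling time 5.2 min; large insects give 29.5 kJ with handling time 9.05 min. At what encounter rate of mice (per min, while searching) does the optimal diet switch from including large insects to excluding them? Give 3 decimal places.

0.031 per min

Drop large insects once their profitability E₂/h₂ falls below the rate achievable on mice alone: E₂/h₂ = λE₁/(1 + λh₁).
Solve for λ: λE₁h₂ = E₂(1 + λh₁) → λ(E₁h₂ − E₂h₁) = E₂ → λ = E₂/(E₁h₂ − E₂h₁).
λ = 29.5/(122×9.05 − 29.5×5.2) = 29.5/950.7 = 0.03103 per min.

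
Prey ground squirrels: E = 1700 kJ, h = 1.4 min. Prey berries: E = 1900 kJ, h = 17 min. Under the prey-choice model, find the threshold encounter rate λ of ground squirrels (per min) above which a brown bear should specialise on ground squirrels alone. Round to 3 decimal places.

The zero-one rule: include berries iff E₂/h₂ > λE₁/(1+λh₁). Equality gives the switch point.
λE₁h₂ = E₂ + λE₂h₁ ⇒ λ = E₂/(E₁h₂ − E₂h₁) = 1900/(2.89e+04 − 2660) = 0.07241 per min.

0.072 per min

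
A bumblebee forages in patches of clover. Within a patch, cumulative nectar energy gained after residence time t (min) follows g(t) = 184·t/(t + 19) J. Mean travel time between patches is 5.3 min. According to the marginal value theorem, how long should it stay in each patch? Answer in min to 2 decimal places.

Optimal t* satisfies g'(t*) = g(t*)/(T + t*).
g'(t) = 184·19/(t + 19)². Setting 184·19/(t+19)² = 184t/[(t+19)(5.3+t)] gives 19(5.3+t) = t(t+19), so t² = 19×5.3 = 100.7.
t* = √100.7 = 10.03 min.

10.03 min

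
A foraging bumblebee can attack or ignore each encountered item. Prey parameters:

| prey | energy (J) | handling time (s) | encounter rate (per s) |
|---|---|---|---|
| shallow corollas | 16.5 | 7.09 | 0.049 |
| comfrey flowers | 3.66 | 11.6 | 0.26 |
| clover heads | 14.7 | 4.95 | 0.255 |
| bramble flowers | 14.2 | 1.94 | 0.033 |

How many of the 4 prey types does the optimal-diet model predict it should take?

E/h in descending order: bramble flowers 7.32, clover heads 2.97, shallow corollas 2.33, comfrey flowers 0.316 J/s. The optimal diet is the largest prefix of this list for which every included type satisfies E_i/h_i > R on the types above it.
Rate on top 1: 0.4404. clover heads: 2.97 > 0.4404 → include.
Rate on top 2: 1.813. shallow corollas: 2.33 > 1.813 → include.
Rate on top 3: 1.88. comfrey flowers: 0.316 < 1.88 → exclude; stop.
Optimal diet: bramble flowers, clover heads, shallow corollas — 3 of 4 types.

3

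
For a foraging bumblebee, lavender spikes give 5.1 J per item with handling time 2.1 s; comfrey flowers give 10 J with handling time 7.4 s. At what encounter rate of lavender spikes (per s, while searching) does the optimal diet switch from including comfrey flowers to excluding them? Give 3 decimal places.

0.597 per s

At the threshold, the rate on lavender spikes alone equals the profitability of comfrey flowers: λ·5.1/(1 + λ·2.1) = 10/7.4 = 1.351.
Rearranging, λ(5.1 − 1.351×2.1) = 1.351, so λ = 1.351/2.262 = 0.5974 per s.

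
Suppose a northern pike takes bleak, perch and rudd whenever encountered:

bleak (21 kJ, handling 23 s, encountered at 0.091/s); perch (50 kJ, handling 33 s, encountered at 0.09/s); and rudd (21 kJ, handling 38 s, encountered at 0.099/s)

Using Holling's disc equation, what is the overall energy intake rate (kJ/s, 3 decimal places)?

0.864 kJ/s

Energy encountered per unit search time: 0.091×21 + 0.09×50 + 0.099×21 = 8.49 kJ/s.
Handling time per unit search time: 0.091×23 + 0.09×33 + 0.099×38 = 8.825.
Rate = 8.49/(1 + 8.825) = 0.8641 kJ/s.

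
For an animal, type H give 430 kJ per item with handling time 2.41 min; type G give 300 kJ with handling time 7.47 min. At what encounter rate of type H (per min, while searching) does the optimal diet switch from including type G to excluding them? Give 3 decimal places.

0.121 per min

Drop type G once their profitability E₂/h₂ falls below the rate achievable on type H alone: E₂/h₂ = λE₁/(1 + λh₁).
Solve for λ: λE₁h₂ = E₂(1 + λh₁) → λ(E₁h₂ − E₂h₁) = E₂ → λ = E₂/(E₁h₂ − E₂h₁).
λ = 300/(430×7.47 − 300×2.41) = 300/2489 = 0.1205 per min.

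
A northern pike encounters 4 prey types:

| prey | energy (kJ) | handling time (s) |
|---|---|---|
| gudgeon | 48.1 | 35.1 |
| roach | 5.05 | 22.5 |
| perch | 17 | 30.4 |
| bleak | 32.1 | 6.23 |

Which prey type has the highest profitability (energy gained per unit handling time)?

Profitability E/h (kJ/s): gudgeon = 48.1/35.1 = 1.37, roach = 5.05/22.5 = 0.224, perch = 17/30.4 = 0.559, bleak = 32.1/6.23 = 5.15.
Ranked: bleak > gudgeon > perch > roach.

bleak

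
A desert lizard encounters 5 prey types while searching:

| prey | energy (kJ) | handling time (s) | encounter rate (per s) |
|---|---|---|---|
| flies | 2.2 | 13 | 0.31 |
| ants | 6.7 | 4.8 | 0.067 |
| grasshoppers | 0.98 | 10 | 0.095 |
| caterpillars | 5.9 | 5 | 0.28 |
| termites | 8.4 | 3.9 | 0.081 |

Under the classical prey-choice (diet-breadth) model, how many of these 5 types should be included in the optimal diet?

3

Rank by E/h (kJ/s): termites 2.15, ants 1.4, caterpillars 1.18, flies 0.169, grasshoppers 0.098. Include each in turn until the next type's E/h falls below the running intake rate.
Rate on top 1: 0.5171. ants: 1.4 > 0.5171 → include.
Rate on top 2: 0.6896. caterpillars: 1.18 > 0.6896 → include.
Rate on top 3: 0.9157. flies: 0.169 < 0.9157 → exclude; stop.
Optimal diet: termites, ants, caterpillars — 3 of 5 types.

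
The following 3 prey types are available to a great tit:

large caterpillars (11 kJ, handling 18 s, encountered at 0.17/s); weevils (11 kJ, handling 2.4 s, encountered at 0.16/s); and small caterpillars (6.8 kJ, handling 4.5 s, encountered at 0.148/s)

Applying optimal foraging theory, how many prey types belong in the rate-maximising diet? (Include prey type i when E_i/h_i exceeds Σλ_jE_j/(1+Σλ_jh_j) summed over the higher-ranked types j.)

Profitabilities (E/h, kJ/s): weevils 4.58, small caterpillars 1.51, large caterpillars 0.611. Add prey in this order while the next type's profitability exceeds the intake rate on those already taken.
Rate on top 1: 1.272. small caterpillars: 1.51 > 1.272 → include.
Rate on top 2: 1.349. large caterpillars: 0.611 < 1.349 → exclude; stop.
Optimal diet: weevils, small caterpillars — 2 of 3 types.

2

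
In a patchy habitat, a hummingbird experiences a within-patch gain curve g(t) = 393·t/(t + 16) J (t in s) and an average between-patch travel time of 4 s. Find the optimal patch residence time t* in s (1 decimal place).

By the marginal value theorem, leave when the instantaneous gain rate g'(t) equals the habitat-wide average g(t)/(T + t).
g'(t) = 393·16/(t + 16)². Setting 393·16/(t+16)² = 393t/[(t+16)(4+t)] gives 16(4+t) = t(t+16), so t² = 16×4 = 64.
t* = √64 = 8 s.

8.0 s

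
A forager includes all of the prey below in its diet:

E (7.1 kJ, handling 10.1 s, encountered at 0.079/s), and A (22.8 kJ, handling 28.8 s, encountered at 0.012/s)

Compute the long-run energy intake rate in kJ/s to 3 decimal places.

0.389 kJ/s

R = Σλ_iE_i / (1 + Σλ_ih_i)
Numerator: 0.079×7.1 + 0.012×22.8 = 0.8345
Denominator: 1 + 0.079×10.1 + 0.012×28.8 = 2.143
R = 0.8345/2.143 = 0.3893 kJ/s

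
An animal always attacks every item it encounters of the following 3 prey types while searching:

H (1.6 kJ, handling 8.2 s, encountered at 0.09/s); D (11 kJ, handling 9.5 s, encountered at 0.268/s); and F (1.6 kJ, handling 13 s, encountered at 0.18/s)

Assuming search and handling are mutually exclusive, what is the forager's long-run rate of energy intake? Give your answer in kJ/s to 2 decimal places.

0.51 kJ/s

R = Σλ_iE_i / (1 + Σλ_ih_i)
Numerator: 0.09×1.6 + 0.268×11 + 0.18×1.6 = 3.38
Denominator: 1 + 0.09×8.2 + 0.268×9.5 + 0.18×13 = 6.624
R = 3.38/6.624 = 0.5103 kJ/s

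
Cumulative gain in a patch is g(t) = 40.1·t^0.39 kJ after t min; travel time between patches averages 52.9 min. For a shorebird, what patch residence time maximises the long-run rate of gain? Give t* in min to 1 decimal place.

Maximise g(t)/(T+t): set derivative to zero → g'(t)(T+t) = g(t).
g'(t) = 0.39·40.1·t^-0.61. Setting 0.39·40.1·t^-0.61 = 40.1·t^0.39/(52.9+t) gives 0.39(52.9+t) = t, so 0.61·t = 0.39×52.9.
t* = 0.39×52.9/0.61 = 33.82 min.

33.8 min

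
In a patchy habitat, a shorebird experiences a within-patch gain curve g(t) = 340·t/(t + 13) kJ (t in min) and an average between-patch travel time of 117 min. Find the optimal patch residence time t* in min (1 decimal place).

39.0 min

By the marginal value theorem, leave when the instantaneous gain rate g'(t) equals the habitat-wide average g(t)/(T + t).
g'(t) = 340·13/(t + 13)². Setting 340·13/(t+13)² = 340t/[(t+13)(117+t)] gives 13(117+t) = t(t+13), so t² = 13×117 = 1521.
t* = √1521 = 39 min.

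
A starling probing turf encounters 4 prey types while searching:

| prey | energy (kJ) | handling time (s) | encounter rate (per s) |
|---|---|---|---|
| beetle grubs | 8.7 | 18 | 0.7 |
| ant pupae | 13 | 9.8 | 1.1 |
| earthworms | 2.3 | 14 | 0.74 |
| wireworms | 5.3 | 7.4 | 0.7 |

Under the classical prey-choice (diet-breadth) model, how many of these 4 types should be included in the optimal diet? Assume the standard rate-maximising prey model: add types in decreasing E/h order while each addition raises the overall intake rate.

1

E/h in descending order: ant pupae 1.33, wireworms 0.716, beetle grubs 0.483, earthworms 0.164 kJ/s. The optimal diet is the largest prefix of this list for which every included type satisfies E_i/h_i > R on the types above it.
Rate on top 1: 1.214. wireworms: 0.716 < 1.214 → exclude; stop.
Optimal diet: ant pupae — 1 of 4 types.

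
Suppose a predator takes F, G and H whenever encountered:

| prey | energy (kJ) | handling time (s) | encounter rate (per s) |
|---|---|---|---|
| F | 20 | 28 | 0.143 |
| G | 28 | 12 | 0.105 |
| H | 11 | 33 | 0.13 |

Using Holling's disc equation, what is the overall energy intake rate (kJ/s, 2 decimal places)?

0.69 kJ/s

Energy encountered per unit search time: 0.143×20 + 0.105×28 + 0.13×11 = 7.23 kJ/s.
Handling time per unit search time: 0.143×28 + 0.105×12 + 0.13×33 = 9.554.
Rate = 7.23/(1 + 9.554) = 0.685 kJ/s.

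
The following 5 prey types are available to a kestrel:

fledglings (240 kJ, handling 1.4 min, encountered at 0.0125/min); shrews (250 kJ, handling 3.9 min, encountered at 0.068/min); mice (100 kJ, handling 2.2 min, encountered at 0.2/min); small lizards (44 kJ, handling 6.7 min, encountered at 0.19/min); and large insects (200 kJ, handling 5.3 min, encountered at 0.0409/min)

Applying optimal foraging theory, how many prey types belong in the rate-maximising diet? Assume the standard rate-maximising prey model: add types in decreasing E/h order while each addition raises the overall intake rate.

E/h in descending order: fledglings 171, shrews 64.1, mice 45.5, large insects 37.7, small lizards 6.57 kJ/min. The optimal diet is the largest prefix of this list for which every included type satisfies E_i/h_i > R on the types above it.
Rate on top 1: 2.948. shrews: 64.1 > 2.948 → include.
Rate on top 2: 15.59. mice: 45.5 > 15.59 → include.
Rate on top 3: 23.22. large insects: 37.7 > 23.22 → include.
Rate on top 4: 24.84. small lizards: 6.57 < 24.84 → exclude; stop.
Optimal diet: fledglings, shrews, mice, large insects — 4 of 5 types.

4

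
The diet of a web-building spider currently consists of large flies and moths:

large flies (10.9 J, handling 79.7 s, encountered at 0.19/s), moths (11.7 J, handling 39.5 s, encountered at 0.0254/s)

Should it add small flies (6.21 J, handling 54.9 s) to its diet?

No

On large flies and moths alone, R = ΣλE/(1+Σλh) = 2.368/17.15 = 0.1381 J/s.
small flies: E/h = 6.21/54.9 = 0.1131 J/s.
Since 0.1131 < R, time spent handling small flies is better spent searching.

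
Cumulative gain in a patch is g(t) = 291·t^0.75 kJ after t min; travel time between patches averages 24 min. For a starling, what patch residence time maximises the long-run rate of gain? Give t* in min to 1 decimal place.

Optimal t* satisfies g'(t*) = g(t*)/(T + t*).
g'(t) = 0.75·291·t^-0.25. Setting 0.75·291·t^-0.25 = 291·t^0.75/(24+t) gives 0.75(24+t) = t, so 0.25·t = 0.75×24.
t* = 0.75×24/0.25 = 72 min.

72.0 min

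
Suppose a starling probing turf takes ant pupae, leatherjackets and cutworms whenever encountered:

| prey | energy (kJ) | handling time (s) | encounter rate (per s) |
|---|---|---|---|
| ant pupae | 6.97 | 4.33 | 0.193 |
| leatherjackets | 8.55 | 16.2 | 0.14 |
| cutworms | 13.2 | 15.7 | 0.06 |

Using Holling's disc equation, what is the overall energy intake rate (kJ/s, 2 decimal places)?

0.66 kJ/s

Energy encountered per unit search time: 0.193×6.97 + 0.14×8.55 + 0.06×13.2 = 3.334 kJ/s.
Handling time per unit search time: 0.193×4.33 + 0.14×16.2 + 0.06×15.7 = 4.046.
Rate = 3.334/(1 + 4.046) = 0.6608 kJ/s.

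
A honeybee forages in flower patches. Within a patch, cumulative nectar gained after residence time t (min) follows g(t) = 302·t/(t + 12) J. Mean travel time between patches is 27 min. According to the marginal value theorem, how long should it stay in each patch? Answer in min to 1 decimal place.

18.0 min

Optimal t* satisfies g'(t*) = g(t*)/(T + t*).
g'(t) = 302·12/(t + 12)². Setting 302·12/(t+12)² = 302t/[(t+12)(27+t)] gives 12(27+t) = t(t+12), so t² = 12×27 = 324.
t* = √324 = 18 min.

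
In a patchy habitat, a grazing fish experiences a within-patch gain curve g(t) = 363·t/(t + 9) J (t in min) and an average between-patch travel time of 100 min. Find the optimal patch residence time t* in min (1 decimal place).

30.0 min

Optimal t* satisfies g'(t*) = g(t*)/(T + t*).
g'(t) = 363·9/(t + 9)². Setting 363·9/(t+9)² = 363t/[(t+9)(100+t)] gives 9(100+t) = t(t+9), so t² = 9×100 = 900.
t* = √900 = 30 min.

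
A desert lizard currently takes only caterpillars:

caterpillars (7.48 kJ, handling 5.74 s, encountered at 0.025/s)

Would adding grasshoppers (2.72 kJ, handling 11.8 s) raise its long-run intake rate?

Yes

Current rate: (0.025×7.48)/(1 + 0.025×5.74) = 0.1635 kJ/s.
Profitability of grasshoppers: 2.72/11.8 = 0.2305 kJ/s.
0.2305 > 0.1635, so adding grasshoppers raises the average — include it.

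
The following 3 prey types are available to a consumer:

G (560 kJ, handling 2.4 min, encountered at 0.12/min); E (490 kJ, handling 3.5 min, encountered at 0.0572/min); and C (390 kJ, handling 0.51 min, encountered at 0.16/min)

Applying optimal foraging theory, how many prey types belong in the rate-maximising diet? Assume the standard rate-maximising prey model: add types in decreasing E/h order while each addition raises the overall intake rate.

E/h in descending order: C 765, G 233, E 140 kJ/min. The optimal diet is the largest prefix of this list for which every included type satisfies E_i/h_i > R on the types above it.
Rate on top 1: 57.69. G: 233 > 57.69 → include.
Rate on top 2: 94.63. E: 140 > 94.63 → include.
Optimal diet: C, G, E — 3 of 3 types.

3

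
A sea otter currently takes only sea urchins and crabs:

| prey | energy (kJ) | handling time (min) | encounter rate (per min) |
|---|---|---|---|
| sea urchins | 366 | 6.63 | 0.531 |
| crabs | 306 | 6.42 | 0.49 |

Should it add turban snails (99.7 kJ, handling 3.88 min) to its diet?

No

Intake rate on the current diet: R = (0.531×366 + 0.49×306) / (1 + 0.531×6.63 + 0.49×6.42) = 344.3/7.666 = 44.91 kJ/min.
turban snails: E/h = 99.7/3.88 = 25.7 kJ/min.
Since 25.7 < R, time spent handling turban snails is better spent searching.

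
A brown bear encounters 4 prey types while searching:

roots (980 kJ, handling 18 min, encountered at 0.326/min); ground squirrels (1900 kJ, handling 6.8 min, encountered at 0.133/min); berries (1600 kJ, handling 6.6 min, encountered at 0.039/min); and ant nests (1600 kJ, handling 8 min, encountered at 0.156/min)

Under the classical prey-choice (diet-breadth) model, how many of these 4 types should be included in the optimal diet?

Profitabilities (E/h, kJ/min): ground squirrels 279, berries 242, ant nests 200, roots 54.4. Add prey in this order while the next type's profitability exceeds the intake rate on those already taken.
Rate on top 1: 132.7. berries: 242 > 132.7 → include.
Rate on top 2: 145.8. ant nests: 200 > 145.8 → include.
Rate on top 3: 165.6. roots: 54.4 < 165.6 → exclude; stop.
Optimal diet: ground squirrels, berries, ant nests — 3 of 4 types.

3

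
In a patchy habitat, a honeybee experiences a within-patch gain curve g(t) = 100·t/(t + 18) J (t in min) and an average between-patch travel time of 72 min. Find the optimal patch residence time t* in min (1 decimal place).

By the marginal value theorem, leave when the instantaneous gain rate g'(t) equals the habitat-wide average g(t)/(T + t).
g'(t) = 100·18/(t + 18)². Setting 100·18/(t+18)² = 100t/[(t+18)(72+t)] gives 18(72+t) = t(t+18), so t² = 18×72 = 1296.
t* = √1296 = 36 min.

36.0 min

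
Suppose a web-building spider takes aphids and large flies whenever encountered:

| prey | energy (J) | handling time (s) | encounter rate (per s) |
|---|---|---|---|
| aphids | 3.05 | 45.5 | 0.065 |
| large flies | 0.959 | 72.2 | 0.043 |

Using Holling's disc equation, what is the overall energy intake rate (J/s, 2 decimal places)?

R = Σλ_iE_i / (1 + Σλ_ih_i)
Numerator: 0.065×3.05 + 0.043×0.959 = 0.2395
Denominator: 1 + 0.065×45.5 + 0.043×72.2 = 7.062
R = 0.2395/7.062 = 0.03391 J/s

0.03 J/s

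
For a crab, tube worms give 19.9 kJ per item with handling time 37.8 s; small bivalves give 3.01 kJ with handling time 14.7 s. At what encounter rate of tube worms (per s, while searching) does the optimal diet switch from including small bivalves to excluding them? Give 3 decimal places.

At the threshold, the rate on tube worms alone equals the profitability of small bivalves: λ·19.9/(1 + λ·37.8) = 3.01/14.7 = 0.2048.
Rearranging, λ(19.9 − 0.2048×37.8) = 0.2048, so λ = 0.2048/12.16 = 0.01684 per s.

0.017 per s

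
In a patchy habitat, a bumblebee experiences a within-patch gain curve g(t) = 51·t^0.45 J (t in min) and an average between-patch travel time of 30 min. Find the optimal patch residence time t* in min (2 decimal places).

Maximise g(t)/(T+t): set derivative to zero → g'(t)(T+t) = g(t).
g'(t) = 0.45·51·t^-0.55. Setting 0.45·51·t^-0.55 = 51·t^0.45/(30+t) gives 0.45(30+t) = t, so 0.55·t = 0.45×30.
t* = 0.45×30/0.55 = 24.55 min.

24.55 min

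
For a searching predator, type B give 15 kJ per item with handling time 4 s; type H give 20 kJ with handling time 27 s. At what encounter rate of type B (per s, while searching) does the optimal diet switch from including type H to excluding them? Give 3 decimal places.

Drop type H once their profitability E₂/h₂ falls below the rate achievable on type B alone: E₂/h₂ = λE₁/(1 + λh₁).
Solve for λ: λE₁h₂ = E₂(1 + λh₁) → λ(E₁h₂ − E₂h₁) = E₂ → λ = E₂/(E₁h₂ − E₂h₁).
λ = 20/(15×27 − 20×4) = 20/325 = 0.06154 per s.

0.062 per s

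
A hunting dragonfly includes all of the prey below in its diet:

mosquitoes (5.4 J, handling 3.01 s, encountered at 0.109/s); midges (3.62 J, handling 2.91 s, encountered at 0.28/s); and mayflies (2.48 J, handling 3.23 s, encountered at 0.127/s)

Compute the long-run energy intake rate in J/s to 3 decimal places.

0.751 J/s

R = Σλ_iE_i / (1 + Σλ_ih_i)
Numerator: 0.109×5.4 + 0.28×3.62 + 0.127×2.48 = 1.917
Denominator: 1 + 0.109×3.01 + 0.28×2.91 + 0.127×3.23 = 2.553
R = 1.917/2.553 = 0.7509 J/s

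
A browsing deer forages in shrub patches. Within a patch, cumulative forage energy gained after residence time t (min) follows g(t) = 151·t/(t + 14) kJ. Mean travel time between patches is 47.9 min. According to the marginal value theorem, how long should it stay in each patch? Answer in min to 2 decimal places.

Maximise g(t)/(T+t): set derivative to zero → g'(t)(T+t) = g(t).
g'(t) = 151·14/(t + 14)². Setting 151·14/(t+14)² = 151t/[(t+14)(47.9+t)] gives 14(47.9+t) = t(t+14), so t² = 14×47.9 = 670.6.
t* = √670.6 = 25.9 min.

25.90 min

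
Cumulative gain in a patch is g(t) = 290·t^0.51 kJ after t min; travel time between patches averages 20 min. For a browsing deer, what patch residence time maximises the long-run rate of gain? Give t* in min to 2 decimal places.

Optimal t* satisfies g'(t*) = g(t*)/(T + t*).
g'(t) = 0.51·290·t^-0.49. Setting 0.51·290·t^-0.49 = 290·t^0.51/(20+t) gives 0.51(20+t) = t, so 0.49·t = 0.51×20.
t* = 0.51×20/0.49 = 20.82 min.

20.82 min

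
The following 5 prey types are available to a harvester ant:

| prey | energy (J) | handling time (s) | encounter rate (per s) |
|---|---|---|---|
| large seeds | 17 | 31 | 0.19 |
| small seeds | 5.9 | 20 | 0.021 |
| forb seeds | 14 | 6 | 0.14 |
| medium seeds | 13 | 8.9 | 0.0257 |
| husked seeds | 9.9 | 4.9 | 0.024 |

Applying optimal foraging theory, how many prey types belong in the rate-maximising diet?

Profitabilities (E/h, J/s): forb seeds 2.33, husked seeds 2.02, medium seeds 1.46, large seeds 0.548, small seeds 0.295. Add prey in this order while the next type's profitability exceeds the intake rate on those already taken.
Rate on top 1: 1.065. husked seeds: 2.02 > 1.065 → include.
Rate on top 2: 1.123. medium seeds: 1.46 > 1.123 → include.
Rate on top 3: 1.158. large seeds: 0.548 < 1.158 → exclude; stop.
Optimal diet: forb seeds, husked seeds, medium seeds — 3 of 5 types.

3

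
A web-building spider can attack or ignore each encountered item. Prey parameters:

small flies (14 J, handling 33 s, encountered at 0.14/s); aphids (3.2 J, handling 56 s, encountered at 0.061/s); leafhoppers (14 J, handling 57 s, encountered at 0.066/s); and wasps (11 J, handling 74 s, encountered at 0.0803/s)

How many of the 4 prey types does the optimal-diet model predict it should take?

Profitabilities (E/h, J/s): small flies 0.424, leafhoppers 0.246, wasps 0.149, aphids 0.0571. Add prey in this order while the next type's profitability exceeds the intake rate on those already taken.
Rate on top 1: 0.3488. leafhoppers: 0.246 < 0.3488 → exclude; stop.
Optimal diet: small flies — 1 of 4 types.

1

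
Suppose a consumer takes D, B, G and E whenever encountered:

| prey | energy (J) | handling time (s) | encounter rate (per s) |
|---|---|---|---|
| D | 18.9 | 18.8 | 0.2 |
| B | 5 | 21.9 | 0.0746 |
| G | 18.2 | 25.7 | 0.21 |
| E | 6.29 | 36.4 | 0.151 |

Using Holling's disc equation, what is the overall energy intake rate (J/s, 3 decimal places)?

0.516 J/s

R = Σλ_iE_i / (1 + Σλ_ih_i)
Numerator: 0.2×18.9 + 0.0746×5 + 0.21×18.2 + 0.151×6.29 = 8.925
Denominator: 1 + 0.2×18.8 + 0.0746×21.9 + 0.21×25.7 + 0.151×36.4 = 17.29
R = 8.925/17.29 = 0.5163 J/s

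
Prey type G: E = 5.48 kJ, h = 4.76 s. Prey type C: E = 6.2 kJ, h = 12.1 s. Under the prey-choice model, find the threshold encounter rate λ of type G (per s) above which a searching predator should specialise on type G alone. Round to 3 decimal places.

The zero-one rule: include type C iff E₂/h₂ > λE₁/(1+λh₁). Equality gives the switch point.
λE₁h₂ = E₂ + λE₂h₁ ⇒ λ = E₂/(E₁h₂ − E₂h₁) = 6.2/(66.31 − 29.51) = 0.1685 per s.

0.168 per s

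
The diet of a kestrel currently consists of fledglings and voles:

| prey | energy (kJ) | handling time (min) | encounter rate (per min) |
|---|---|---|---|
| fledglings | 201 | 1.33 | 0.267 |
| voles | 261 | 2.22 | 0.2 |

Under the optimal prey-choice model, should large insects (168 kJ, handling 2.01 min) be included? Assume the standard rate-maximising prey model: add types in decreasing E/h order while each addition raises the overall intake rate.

Yes

On fledglings and voles alone, R = ΣλE/(1+Σλh) = 105.9/1.799 = 58.84 kJ/min.
Profitability of large insects: 168/2.01 = 83.58 kJ/min.
83.58 > 58.84, so adding large insects raises the average — include it.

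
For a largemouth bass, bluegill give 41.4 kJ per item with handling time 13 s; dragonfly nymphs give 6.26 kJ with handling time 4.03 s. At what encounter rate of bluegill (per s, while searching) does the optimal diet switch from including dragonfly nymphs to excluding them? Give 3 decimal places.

0.073 per s

At the threshold, the rate on bluegill alone equals the profitability of dragonfly nymphs: λ·41.4/(1 + λ·13) = 6.26/4.03 = 1.553.
Rearranging, λ(41.4 − 1.553×13) = 1.553, so λ = 1.553/21.21 = 0.07325 per s.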